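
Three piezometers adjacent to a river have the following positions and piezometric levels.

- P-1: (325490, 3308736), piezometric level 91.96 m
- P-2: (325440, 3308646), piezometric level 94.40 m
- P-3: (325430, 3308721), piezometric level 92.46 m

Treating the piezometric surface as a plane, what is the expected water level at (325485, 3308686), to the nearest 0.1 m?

93.3 m

With h = a·x + b·y + c and P-1 as origin, the differences give:
  (-50)·a + (-90)·b = +2.44
  (-60)·a + (-15)·b = +0.50
Eliminate b (×(-15) and ×(-90), subtract): -4650·a = 8.400 → a = ∂h/∂x = -0.001806
Back-substitute: b = ∂h/∂y = -0.02611.
h(325485, 3308686) = 91.96 + (-0.001806)·(-5) + (-0.02611)·(-50) = 91.96 +0.009 +1.305 = 93.274 m.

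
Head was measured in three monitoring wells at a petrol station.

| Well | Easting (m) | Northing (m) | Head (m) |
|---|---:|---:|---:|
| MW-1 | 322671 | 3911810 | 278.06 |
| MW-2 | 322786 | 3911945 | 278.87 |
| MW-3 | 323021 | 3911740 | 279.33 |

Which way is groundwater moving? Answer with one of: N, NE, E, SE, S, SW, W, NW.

SW

Differences from MW-1: to MW-2 (Δx, Δy, Δh) = (115, 135, +0.81); to MW-3 = (350, -70, +1.27).
Solve a·Δx + b·Δy = Δh: det = 115·(-70) − 350·135 = -55300.
∂h/∂x = [(+0.81)·(-70) − (+1.27)·135] / -55300 = +0.004126
∂h/∂y = [115·(+1.27) − 350·(+0.81)] / -55300 = +0.002486
Flow = −∇h = (-0.004126 east, -0.002486 north), which points southwest.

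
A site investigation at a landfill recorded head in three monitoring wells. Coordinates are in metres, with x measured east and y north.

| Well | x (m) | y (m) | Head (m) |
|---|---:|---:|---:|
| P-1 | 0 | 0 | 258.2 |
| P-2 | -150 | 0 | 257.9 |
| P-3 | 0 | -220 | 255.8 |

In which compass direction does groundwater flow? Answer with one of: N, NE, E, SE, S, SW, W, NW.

S

∂h/∂x = (257.9 − 258.2) / (-150 − 0) = +0.002000
∂h/∂y = (255.8 − 258.2) / (-220 − 0) = +0.01091
Flow = −∇h = (-0.002000 east, -0.01091 north), which points south.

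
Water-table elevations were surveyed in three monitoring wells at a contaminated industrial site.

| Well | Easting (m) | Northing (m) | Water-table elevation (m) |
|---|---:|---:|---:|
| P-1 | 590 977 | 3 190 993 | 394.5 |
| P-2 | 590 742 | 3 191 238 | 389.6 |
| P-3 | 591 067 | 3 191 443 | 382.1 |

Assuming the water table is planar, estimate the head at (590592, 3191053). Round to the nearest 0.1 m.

With h = a·x + b·y + c and P-1 as origin, the differences give:
  (-235)·a + 245·b = -4.9
  90·a + 450·b = -12.4
Eliminate b (×450 and ×245, subtract): -127800·a = 833.00 → a = ∂h/∂x = -0.006518
Back-substitute: b = ∂h/∂y = -0.02625.
h(590592, 3191053) = 394.5 + (-0.006518)·(-385) + (-0.02625)·(60) = 394.5 +2.509 -1.575 = 395.434 m.

395.4 m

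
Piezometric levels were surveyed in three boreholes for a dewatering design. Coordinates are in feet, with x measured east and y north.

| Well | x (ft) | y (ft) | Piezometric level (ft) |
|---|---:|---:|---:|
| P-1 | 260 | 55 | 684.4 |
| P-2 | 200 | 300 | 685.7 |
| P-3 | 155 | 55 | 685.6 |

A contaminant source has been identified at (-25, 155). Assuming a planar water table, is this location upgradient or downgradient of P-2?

upgradient

With h = a·x + b·y + c and P-1 as origin, the differences give:
  (-60)·a + 245·b = +1.3
  (-105)·a + 0·b = +1.2
Eliminate b (×0 and ×245, subtract): 25725·a = -294.00 → a = ∂h/∂x = -0.01143
Back-substitute: b = ∂h/∂y = +0.002507.
Head at (-25, 155) = 684.4 + (-0.01143)·(-285) + (+0.002507)·(100) = 687.91 ft.
That is higher than the 685.7 ft at P-2, so the point is upgradient.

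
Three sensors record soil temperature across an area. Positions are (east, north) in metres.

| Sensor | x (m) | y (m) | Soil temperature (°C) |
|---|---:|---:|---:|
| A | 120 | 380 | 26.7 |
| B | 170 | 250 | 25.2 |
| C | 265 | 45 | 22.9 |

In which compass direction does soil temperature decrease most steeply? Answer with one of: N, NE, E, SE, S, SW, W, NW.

S

Differences from A: to B (Δx, Δy, Δh) = (50, -130, -1.5); to C = (145, -335, -3.8).
Solve a·Δx + b·Δy = ΔT: det = 50·(-335) − 145·(-130) = 2100.
∂T/∂x = [(-1.5)·(-335) − (-3.8)·(-130)] / 2100 = +0.004048
∂T/∂y = [50·(-3.8) − 145·(-1.5)] / 2100 = +0.01310
Steepest decrease is along −∇f = (-0.004048 E, -0.01310 N) → south.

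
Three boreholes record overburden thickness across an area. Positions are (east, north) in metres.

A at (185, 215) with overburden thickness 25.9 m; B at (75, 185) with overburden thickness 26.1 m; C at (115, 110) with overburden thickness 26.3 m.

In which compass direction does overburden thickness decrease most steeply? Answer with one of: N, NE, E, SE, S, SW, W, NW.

Differences from A: to B (Δx, Δy, Δh) = (-110, -30, +0.2); to C = (-70, -105, +0.4).
Solve a·Δx + b·Δy = Δd: det = (-110)·(-105) − (-70)·(-30) = 9450.
∂d/∂x = [(+0.2)·(-105) − (+0.4)·(-30)] / 9450 = -0.0009524
∂d/∂y = [(-110)·(+0.4) − (-70)·(+0.2)] / 9450 = -0.003175
Steepest decrease is along −∇f = (+0.0009524 E, +0.003175 N) → north.

N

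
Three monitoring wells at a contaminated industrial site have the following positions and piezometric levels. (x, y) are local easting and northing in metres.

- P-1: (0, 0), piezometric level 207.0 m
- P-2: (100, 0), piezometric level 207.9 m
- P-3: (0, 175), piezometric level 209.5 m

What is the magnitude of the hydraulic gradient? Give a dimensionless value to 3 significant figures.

∂h/∂x = (207.9 − 207.0) / (100 − 0) = +0.009000
∂h/∂y = (209.5 − 207.0) / (175 − 0) = +0.01429
|∇h| = √(0.009000² + 0.01429²) = 0.01689

0.0169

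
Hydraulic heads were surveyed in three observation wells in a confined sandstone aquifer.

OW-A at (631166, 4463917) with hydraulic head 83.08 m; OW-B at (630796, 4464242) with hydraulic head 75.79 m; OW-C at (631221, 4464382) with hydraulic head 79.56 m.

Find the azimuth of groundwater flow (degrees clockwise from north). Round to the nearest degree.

Taking OW-A as reference: OW-B−OW-A = (-370, 325, -7.29); OW-C−OW-A = (55, 465, -3.52).
Determinant of the coordinate differences = (-370)·465 − 55·325 = -189925.
∂h/∂x = [(-7.29)·465 − (-3.52)·325] / -189925 = +0.01182
∂h/∂y = [(-370)·(-3.52) − 55·(-7.29)] / -189925 = -0.008969
Flow direction (−∇h) has components (-0.01182 E, +0.008969 N).
Azimuth = atan2(E, N) = atan2(-0.01182, +0.008969) = 307.2° ≈ 307°.

307°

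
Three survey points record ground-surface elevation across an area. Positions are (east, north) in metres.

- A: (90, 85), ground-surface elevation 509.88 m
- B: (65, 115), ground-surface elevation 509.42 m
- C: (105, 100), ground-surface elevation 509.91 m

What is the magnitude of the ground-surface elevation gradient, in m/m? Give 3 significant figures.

With z = a·x + b·y + c and A as origin, the differences give:
  (-25)·a + 30·b = -0.46
  15·a + 15·b = +0.03
Eliminate b (×15 and ×30, subtract): -825·a = -7.800 → a = ∂z/∂x = +0.009455
Back-substitute: b = ∂z/∂y = -0.007455.
|∇f| = √(0.009455² + -0.007455²) = 0.01204 m/m

0.0120 m/m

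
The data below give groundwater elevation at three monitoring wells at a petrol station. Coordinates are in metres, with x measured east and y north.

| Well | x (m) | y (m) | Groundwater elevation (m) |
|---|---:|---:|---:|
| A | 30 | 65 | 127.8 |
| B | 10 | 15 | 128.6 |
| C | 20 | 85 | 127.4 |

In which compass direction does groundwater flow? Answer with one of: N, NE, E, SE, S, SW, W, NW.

N

Three-point gradient (reference A): Δ to B = (-20, -50, +0.8), Δ to C = (-10, 20, -0.4).
∂h/∂x = +0.004444, ∂h/∂y = -0.01778 (det = -900).
Flow = −∇h = (-0.004444 east, +0.01778 north), which points north.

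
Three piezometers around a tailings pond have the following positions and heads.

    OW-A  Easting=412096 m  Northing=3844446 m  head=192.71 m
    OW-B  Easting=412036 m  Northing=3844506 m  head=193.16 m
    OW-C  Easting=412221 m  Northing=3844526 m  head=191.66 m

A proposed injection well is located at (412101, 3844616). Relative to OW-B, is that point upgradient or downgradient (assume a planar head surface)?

downgradient

Differences from OW-A: to OW-B (Δx, Δy, Δh) = (-60, 60, +0.45); to OW-C = (125, 80, -1.05).
Determinant of the coordinate differences = (-60)·80 − 125·60 = -12300.
∂h/∂x = [(+0.45)·80 − (-1.05)·60] / -12300 = -0.008049
∂h/∂y = [(-60)·(-1.05) − 125·(+0.45)] / -12300 = -0.0005488
Head at (412101, 3844616) = 192.71 + (-0.008049)·(5) + (-0.0005488)·(170) = 192.58 m.
That is lower than the 193.16 m at OW-B, so the point is downgradient.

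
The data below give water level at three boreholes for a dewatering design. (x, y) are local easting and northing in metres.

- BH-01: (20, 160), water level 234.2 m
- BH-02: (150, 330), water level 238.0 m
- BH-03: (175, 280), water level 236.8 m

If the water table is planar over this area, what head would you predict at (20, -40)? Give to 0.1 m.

With h = a·x + b·y + c and BH-01 as origin, the differences give:
  130·a + 170·b = +3.8
  155·a + 120·b = +2.6
Eliminate b (×120 and ×170, subtract): -10750·a = 14.00 → a = ∂h/∂x = -0.001302
Back-substitute: b = ∂h/∂y = +0.02335.
h(20, -40) = 234.2 + (-0.001302)·(0) + (+0.02335)·(-200) = 234.2 -0.000 -4.670 = 229.530 m.

229.5 m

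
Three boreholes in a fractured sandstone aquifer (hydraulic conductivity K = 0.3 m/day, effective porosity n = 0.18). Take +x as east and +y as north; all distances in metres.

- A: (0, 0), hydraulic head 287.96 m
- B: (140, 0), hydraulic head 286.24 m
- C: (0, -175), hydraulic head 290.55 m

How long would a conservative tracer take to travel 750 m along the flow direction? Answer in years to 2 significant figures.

64 years

∂h/∂x = (286.24 − 287.96) / (140 − 0) = -0.01229
∂h/∂y = (290.55 − 287.96) / (-175 − 0) = -0.01480
|∇h| = √(-0.01229² + -0.01480²) = 0.01924
Seepage velocity v = K·i/n = 0.3 × 0.01924 / 0.18 = 0.03207 m/day.
t = 750 / 0.03207 = 2.339e+04 days = 64 years.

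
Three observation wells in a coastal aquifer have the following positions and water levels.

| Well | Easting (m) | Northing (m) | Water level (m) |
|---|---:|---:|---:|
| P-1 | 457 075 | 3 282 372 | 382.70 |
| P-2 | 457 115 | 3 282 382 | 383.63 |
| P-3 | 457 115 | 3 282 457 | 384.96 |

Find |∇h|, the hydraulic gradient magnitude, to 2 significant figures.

0.026

With h = a·x + b·y + c and P-1 as origin, the differences give:
  40·a + 10·b = +0.93
  40·a + 85·b = +2.26
Eliminate b (×85 and ×10, subtract): 3000·a = 56.450 → a = ∂h/∂x = +0.01882
Back-substitute: b = ∂h/∂y = +0.01773.
|∇h| = √(0.01882² + 0.01773²) = 0.02586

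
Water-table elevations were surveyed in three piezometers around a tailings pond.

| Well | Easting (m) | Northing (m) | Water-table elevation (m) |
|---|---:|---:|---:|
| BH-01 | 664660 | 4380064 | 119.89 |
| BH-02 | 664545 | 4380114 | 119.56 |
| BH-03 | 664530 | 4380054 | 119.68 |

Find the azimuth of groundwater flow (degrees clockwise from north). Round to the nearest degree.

Taking BH-01 as reference: BH-02−BH-01 = (-115, 50, -0.33); BH-03−BH-01 = (-130, -10, -0.21).
Determinant of the coordinate differences = (-115)·(-10) − (-130)·50 = 7650.
∂h/∂x = [(-0.33)·(-10) − (-0.21)·50] / 7650 = +0.001804
∂h/∂y = [(-115)·(-0.21) − (-130)·(-0.33)] / 7650 = -0.002451
Flow direction (−∇h) has components (-0.001804 E, +0.002451 N).
Azimuth = atan2(E, N) = atan2(-0.001804, +0.002451) = 323.6° ≈ 324°.

324°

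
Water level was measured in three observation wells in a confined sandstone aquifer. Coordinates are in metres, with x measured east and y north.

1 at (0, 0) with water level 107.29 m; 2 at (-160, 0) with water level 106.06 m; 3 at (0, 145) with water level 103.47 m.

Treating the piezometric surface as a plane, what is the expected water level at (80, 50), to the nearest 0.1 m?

∂h/∂x = (106.06 − 107.29) / (-160 − 0) = +0.007688
∂h/∂y = (103.47 − 107.29) / (145 − 0) = -0.02634
h(80, 50) = 107.29 + (+0.007688)·(80) + (-0.02634)·(50) = 107.29 +0.615 -1.317 = 106.588 m.

106.6 m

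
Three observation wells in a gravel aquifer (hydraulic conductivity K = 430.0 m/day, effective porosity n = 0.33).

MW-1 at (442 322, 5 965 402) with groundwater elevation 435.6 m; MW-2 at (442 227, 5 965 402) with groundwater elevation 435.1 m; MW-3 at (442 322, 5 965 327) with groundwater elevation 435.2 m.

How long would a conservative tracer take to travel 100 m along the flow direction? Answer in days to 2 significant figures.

∂h/∂x = (435.1 − 435.6) / (442227 − 442322) = +0.005263
∂h/∂y = (435.2 − 435.6) / (5965327 − 5965402) = +0.005333
|∇h| = √(0.005263² + 0.005333²) = 0.007493
Seepage velocity v = K·i/n = 430.0 × 0.007493 / 0.33 = 9.764 m/day.
t = 100 / 9.764 = 10.24 days.

10 days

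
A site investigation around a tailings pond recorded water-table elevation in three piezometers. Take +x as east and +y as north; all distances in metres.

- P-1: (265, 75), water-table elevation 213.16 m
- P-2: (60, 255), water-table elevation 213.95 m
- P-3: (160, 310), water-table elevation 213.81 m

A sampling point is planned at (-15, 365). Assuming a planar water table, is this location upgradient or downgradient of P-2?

Taking P-1 as reference: P-2−P-1 = (-205, 180, +0.79); P-3−P-1 = (-105, 235, +0.65).
Solve a·Δx + b·Δy = Δh: det = (-205)·235 − (-105)·180 = -29275.
∂h/∂x = [(+0.79)·235 − (+0.65)·180] / -29275 = -0.002345
∂h/∂y = [(-205)·(+0.65) − (-105)·(+0.79)] / -29275 = +0.001718
Head at (-15, 365) = 213.16 + (-0.002345)·(-280) + (+0.001718)·(290) = 214.31 m.
That is higher than the 213.95 m at P-2, so the point is upgradient.

upgradient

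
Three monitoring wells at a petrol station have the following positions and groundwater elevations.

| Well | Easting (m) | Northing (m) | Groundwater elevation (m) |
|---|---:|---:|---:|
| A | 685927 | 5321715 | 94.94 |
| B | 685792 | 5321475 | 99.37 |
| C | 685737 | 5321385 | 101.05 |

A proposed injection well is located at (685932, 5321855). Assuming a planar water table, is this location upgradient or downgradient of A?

Taking A as reference: B−A = (-135, -240, +4.43); C−A = (-190, -330, +6.11).
Determinant of the coordinate differences = (-135)·(-330) − (-190)·(-240) = -1050.
∂h/∂x = [(+4.43)·(-330) − (+6.11)·(-240)] / -1050 = -0.004286
∂h/∂y = [(-135)·(+6.11) − (-190)·(+4.43)] / -1050 = -0.01605
Head at (685932, 5321855) = 94.94 + (-0.004286)·(5) + (-0.01605)·(140) = 92.67 m.
That is lower than the 94.94 m at A, so the point is downgradient.

downgradient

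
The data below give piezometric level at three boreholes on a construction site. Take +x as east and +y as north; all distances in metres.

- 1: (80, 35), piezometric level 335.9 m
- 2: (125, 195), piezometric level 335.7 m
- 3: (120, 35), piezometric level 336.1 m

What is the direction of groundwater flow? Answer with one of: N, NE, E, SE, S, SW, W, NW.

NW

Taking 1 as reference: 2−1 = (45, 160, -0.2); 3−1 = (40, 0, +0.2).
Determinant of the coordinate differences = 45·0 − 40·160 = -6400.
∂h/∂x = [(-0.2)·0 − (+0.2)·160] / -6400 = +0.005000
∂h/∂y = [45·(+0.2) − 40·(-0.2)] / -6400 = -0.002656
Flow = −∇h = (-0.005000 east, +0.002656 north), which points northwest.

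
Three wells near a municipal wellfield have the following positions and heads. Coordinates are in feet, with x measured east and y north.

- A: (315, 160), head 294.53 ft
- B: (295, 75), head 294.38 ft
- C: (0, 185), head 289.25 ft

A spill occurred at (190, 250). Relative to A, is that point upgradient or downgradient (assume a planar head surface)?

downgradient

Taking A as reference: B−A = (-20, -85, -0.15); C−A = (-315, 25, -5.28).
Determinant of the coordinate differences = (-20)·25 − (-315)·(-85) = -27275.
∂h/∂x = [(-0.15)·25 − (-5.28)·(-85)] / -27275 = +0.01659
∂h/∂y = [(-20)·(-5.28) − (-315)·(-0.15)] / -27275 = -0.002139
Head at (190, 250) = 294.53 + (+0.01659)·(-125) + (-0.002139)·(90) = 292.26 ft.
That is lower than the 294.53 ft at A, so the point is downgradient.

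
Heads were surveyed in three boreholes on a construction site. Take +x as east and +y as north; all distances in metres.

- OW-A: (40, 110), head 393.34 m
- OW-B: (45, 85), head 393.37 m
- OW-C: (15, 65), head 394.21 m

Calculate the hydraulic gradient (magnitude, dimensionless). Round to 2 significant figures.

Taking OW-A as reference: OW-B−OW-A = (5, -25, +0.03); OW-C−OW-A = (-25, -45, +0.87).
Determinant of the coordinate differences = 5·(-45) − (-25)·(-25) = -850.
∂h/∂x = [(+0.03)·(-45) − (+0.87)·(-25)] / -850 = -0.02400
∂h/∂y = [5·(+0.87) − (-25)·(+0.03)] / -850 = -0.006000
|∇h| = √(-0.02400² + -0.006000²) = 0.02474

0.025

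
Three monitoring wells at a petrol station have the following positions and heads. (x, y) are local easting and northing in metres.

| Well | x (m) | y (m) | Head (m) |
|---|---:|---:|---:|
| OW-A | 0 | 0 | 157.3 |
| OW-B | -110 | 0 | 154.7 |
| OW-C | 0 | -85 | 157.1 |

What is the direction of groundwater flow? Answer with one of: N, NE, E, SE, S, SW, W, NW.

∂h/∂x = (154.7 − 157.3) / (-110 − 0) = +0.02364
∂h/∂y = (157.1 − 157.3) / (-85 − 0) = +0.002353
Flow = −∇h = (-0.02364 east, -0.002353 north), which points west.

W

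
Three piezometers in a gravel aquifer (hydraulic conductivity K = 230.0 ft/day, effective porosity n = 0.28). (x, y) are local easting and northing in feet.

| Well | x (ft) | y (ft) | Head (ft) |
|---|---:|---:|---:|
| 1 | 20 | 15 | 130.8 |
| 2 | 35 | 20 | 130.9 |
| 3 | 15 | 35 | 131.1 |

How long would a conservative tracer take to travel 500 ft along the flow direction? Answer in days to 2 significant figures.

Three-point gradient (reference 1): Δ to 2 = (15, 5, +0.1), Δ to 3 = (-5, 20, +0.3).
∂h/∂x = +0.001538, ∂h/∂y = +0.01538 (det = 325).
|∇h| = √(0.001538² + 0.01538²) = 0.01546
Seepage velocity v = K·i/n = 230.0 × 0.01546 / 0.28 = 12.7 ft/day.
t = 500 / 12.7 = 39.37 days.

39 days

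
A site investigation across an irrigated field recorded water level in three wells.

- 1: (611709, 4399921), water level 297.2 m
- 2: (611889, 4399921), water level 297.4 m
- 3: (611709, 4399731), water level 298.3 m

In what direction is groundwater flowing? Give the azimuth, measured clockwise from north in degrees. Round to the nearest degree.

349°

∂h/∂x = (297.4 − 297.2) / (611889 − 611709) = +0.001111
∂h/∂y = (298.3 − 297.2) / (4399731 − 4399921) = -0.005789
Flow direction (−∇h) has components (-0.001111 E, +0.005789 N).
Azimuth = atan2(E, N) = atan2(-0.001111, +0.005789) = 349.1° ≈ 349°.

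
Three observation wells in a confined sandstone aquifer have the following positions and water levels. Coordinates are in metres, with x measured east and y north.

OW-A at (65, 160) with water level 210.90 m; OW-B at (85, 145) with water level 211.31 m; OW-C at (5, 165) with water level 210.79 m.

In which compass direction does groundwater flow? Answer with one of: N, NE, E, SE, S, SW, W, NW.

N

Differences from OW-A: to OW-B (Δx, Δy, Δh) = (20, -15, +0.41); to OW-C = (-60, 5, -0.11).
Solve a·Δx + b·Δy = Δh: det = 20·5 − (-60)·(-15) = -800.
∂h/∂x = [(+0.41)·5 − (-0.11)·(-15)] / -800 = -0.0005000
∂h/∂y = [20·(-0.11) − (-60)·(+0.41)] / -800 = -0.02800
Flow = −∇h = (+0.0005000 east, +0.02800 north), which points north.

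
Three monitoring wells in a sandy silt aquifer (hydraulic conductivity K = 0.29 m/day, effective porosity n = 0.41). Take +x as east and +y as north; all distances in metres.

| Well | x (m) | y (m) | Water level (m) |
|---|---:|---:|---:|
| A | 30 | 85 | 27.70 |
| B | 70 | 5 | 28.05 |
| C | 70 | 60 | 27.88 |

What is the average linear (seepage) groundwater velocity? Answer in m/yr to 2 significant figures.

1.0 m/yr

Differences from A: to B (Δx, Δy, Δh) = (40, -80, +0.35); to C = (40, -25, +0.18).
Solve a·Δx + b·Δy = Δh: det = 40·(-25) − 40·(-80) = 2200.
∂h/∂x = [(+0.35)·(-25) − (+0.18)·(-80)] / 2200 = +0.002568
∂h/∂y = [40·(+0.18) − 40·(+0.35)] / 2200 = -0.003091
|∇h| = √(0.002568² + -0.003091²) = 0.004019
Seepage velocity v = K·i/n = 0.29 × 0.004019 / 0.41 = 0.002843 m/day = 1.038 m/yr.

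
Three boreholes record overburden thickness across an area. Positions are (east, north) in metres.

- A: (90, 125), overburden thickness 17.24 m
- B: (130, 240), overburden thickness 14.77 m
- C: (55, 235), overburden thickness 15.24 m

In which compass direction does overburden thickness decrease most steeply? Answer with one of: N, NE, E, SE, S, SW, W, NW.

N

Taking A as reference: B−A = (40, 115, -2.47); C−A = (-35, 110, -2.00).
Solve a·Δx + b·Δy = Δd: det = 40·110 − (-35)·115 = 8425.
∂d/∂x = [(-2.47)·110 − (-2.00)·115] / 8425 = -0.004950
∂d/∂y = [40·(-2.00) − (-35)·(-2.47)] / 8425 = -0.01976
Steepest decrease is along −∇f = (+0.004950 E, +0.01976 N) → north.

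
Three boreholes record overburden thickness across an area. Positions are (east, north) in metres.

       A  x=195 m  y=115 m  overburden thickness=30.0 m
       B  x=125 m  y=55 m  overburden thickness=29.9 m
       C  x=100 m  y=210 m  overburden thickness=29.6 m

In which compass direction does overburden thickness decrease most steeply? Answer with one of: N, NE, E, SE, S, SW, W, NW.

Differences from A: to B (Δx, Δy, Δh) = (-70, -60, -0.1); to C = (-95, 95, -0.4).
Solve a·Δx + b·Δy = Δd: det = (-70)·95 − (-95)·(-60) = -12350.
∂d/∂x = [(-0.1)·95 − (-0.4)·(-60)] / -12350 = +0.002713
∂d/∂y = [(-70)·(-0.4) − (-95)·(-0.1)] / -12350 = -0.001498
Steepest decrease is along −∇f = (-0.002713 E, +0.001498 N) → northwest.

NW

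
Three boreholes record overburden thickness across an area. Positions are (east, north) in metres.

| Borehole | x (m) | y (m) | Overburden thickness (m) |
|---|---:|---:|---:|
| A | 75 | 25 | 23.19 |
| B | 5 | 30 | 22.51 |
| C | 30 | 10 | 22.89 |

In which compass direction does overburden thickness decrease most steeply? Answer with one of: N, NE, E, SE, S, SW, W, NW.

Taking A as reference: B−A = (-70, 5, -0.68); C−A = (-45, -15, -0.30).
Determinant of the coordinate differences = (-70)·(-15) − (-45)·5 = 1275.
∂d/∂x = [(-0.68)·(-15) − (-0.30)·5] / 1275 = +0.009176
∂d/∂y = [(-70)·(-0.30) − (-45)·(-0.68)] / 1275 = -0.007529
Steepest decrease is along −∇f = (-0.009176 E, +0.007529 N) → northwest.

NW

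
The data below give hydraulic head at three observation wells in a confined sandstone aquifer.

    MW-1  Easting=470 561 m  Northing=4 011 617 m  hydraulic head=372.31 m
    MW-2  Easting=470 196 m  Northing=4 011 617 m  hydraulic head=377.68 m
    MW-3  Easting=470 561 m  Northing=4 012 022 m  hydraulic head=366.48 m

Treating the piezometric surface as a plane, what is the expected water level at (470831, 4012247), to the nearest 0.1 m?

∂h/∂x = (377.68 − 372.31) / (470196 − 470561) = -0.01471
∂h/∂y = (366.48 − 372.31) / (4012022 − 4011617) = -0.01440
h(470831, 4012247) = 372.31 + (-0.01471)·(270) + (-0.01440)·(630) = 372.31 -3.972 -9.069 = 359.269 m.

359.3 m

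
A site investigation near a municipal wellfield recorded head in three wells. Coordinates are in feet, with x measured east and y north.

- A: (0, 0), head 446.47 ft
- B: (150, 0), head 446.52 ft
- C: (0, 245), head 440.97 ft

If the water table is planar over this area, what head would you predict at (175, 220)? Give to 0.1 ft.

∂h/∂x = (446.52 − 446.47) / (150 − 0) = +0.0003333
∂h/∂y = (440.97 − 446.47) / (245 − 0) = -0.02245
h(175, 220) = 446.47 + (+0.0003333)·(175) + (-0.02245)·(220) = 446.47 +0.058 -4.939 = 441.590 ft.

441.6 ft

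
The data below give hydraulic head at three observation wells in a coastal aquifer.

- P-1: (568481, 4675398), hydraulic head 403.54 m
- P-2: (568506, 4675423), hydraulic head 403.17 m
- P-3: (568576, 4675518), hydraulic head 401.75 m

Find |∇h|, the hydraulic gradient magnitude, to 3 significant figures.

Taking P-1 as reference: P-2−P-1 = (25, 25, -0.37); P-3−P-1 = (95, 120, -1.79).
Solve a·Δx + b·Δy = Δh: det = 25·120 − 95·25 = 625.
∂h/∂x = [(-0.37)·120 − (-1.79)·25] / 625 = +0.0005600
∂h/∂y = [25·(-1.79) − 95·(-0.37)] / 625 = -0.01536
|∇h| = √(0.0005600² + -0.01536²) = 0.01537

0.0154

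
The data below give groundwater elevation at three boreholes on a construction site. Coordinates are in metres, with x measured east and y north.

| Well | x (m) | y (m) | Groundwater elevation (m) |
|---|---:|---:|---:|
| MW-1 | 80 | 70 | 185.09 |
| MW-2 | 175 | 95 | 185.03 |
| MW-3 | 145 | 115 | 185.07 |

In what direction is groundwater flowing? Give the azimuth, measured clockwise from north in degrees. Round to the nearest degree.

Taking MW-1 as reference: MW-2−MW-1 = (95, 25, -0.06); MW-3−MW-1 = (65, 45, -0.02).
Determinant of the coordinate differences = 95·45 − 65·25 = 2650.
∂h/∂x = [(-0.06)·45 − (-0.02)·25] / 2650 = -0.0008302
∂h/∂y = [95·(-0.02) − 65·(-0.06)] / 2650 = +0.0007547
Flow direction (−∇h) has components (+0.0008302 E, -0.0007547 N).
Azimuth = atan2(E, N) = atan2(+0.0008302, -0.0007547) = 132.3° ≈ 132°.

132°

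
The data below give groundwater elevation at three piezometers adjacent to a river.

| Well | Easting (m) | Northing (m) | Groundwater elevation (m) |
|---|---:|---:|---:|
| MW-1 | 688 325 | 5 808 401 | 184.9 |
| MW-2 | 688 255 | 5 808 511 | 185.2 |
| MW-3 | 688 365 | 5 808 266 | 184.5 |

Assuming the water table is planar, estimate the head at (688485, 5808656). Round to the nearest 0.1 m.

185.8 m

Three-point gradient (reference MW-1): Δ to MW-2 = (-70, 110, +0.3), Δ to MW-3 = (40, -135, -0.4).
∂h/∂x = +0.0006931, ∂h/∂y = +0.003168 (det = 5050).
h(688485, 5808656) = 184.9 + (+0.0006931)·(160) + (+0.003168)·(255) = 184.9 +0.111 +0.808 = 185.819 m.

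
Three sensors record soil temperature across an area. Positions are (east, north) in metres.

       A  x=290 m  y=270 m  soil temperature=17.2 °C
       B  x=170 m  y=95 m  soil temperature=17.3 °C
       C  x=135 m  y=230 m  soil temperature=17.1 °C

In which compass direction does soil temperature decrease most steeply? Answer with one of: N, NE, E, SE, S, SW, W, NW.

Differences from A: to B (Δx, Δy, Δh) = (-120, -175, +0.1); to C = (-155, -40, -0.1).
Determinant of the coordinate differences = (-120)·(-40) − (-155)·(-175) = -22325.
∂T/∂x = [(+0.1)·(-40) − (-0.1)·(-175)] / -22325 = +0.0009630
∂T/∂y = [(-120)·(-0.1) − (-155)·(+0.1)] / -22325 = -0.001232
Steepest decrease is along −∇f = (-0.0009630 E, +0.001232 N) → northwest.

NW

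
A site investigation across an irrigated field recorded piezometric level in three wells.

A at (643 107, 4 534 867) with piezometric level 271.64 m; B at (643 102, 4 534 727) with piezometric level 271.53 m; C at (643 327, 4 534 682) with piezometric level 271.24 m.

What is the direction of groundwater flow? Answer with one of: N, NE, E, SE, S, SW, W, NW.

SE

Taking A as reference: B−A = (-5, -140, -0.11); C−A = (220, -185, -0.40).
Determinant of the coordinate differences = (-5)·(-185) − 220·(-140) = 31725.
∂h/∂x = [(-0.11)·(-185) − (-0.40)·(-140)] / 31725 = -0.001124
∂h/∂y = [(-5)·(-0.40) − 220·(-0.11)] / 31725 = +0.0008258
Flow = −∇h = (+0.001124 east, -0.0008258 north), which points southeast.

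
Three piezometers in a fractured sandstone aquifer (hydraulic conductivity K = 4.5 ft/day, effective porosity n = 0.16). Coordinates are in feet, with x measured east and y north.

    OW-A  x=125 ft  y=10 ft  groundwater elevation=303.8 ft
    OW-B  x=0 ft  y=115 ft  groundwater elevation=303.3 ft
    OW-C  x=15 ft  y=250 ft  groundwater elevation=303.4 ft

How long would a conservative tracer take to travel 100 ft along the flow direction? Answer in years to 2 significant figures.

2.3 years

Taking OW-A as reference: OW-B−OW-A = (-125, 105, -0.5); OW-C−OW-A = (-110, 240, -0.4).
Determinant of the coordinate differences = (-125)·240 − (-110)·105 = -18450.
∂h/∂x = [(-0.5)·240 − (-0.4)·105] / -18450 = +0.004228
∂h/∂y = [(-125)·(-0.4) − (-110)·(-0.5)] / -18450 = +0.0002710
|∇h| = √(0.004228² + 0.0002710²) = 0.004237
Seepage velocity v = K·i/n = 4.5 × 0.004237 / 0.16 = 0.1192 ft/day.
t = 100 / 0.1192 = 838.9 days = 2.3 years.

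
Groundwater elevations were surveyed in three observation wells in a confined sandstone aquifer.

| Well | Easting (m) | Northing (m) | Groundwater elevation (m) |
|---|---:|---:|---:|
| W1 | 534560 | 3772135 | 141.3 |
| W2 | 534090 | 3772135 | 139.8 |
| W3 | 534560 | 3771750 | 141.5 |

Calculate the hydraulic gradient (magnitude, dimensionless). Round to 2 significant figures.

0.0032

∂h/∂x = (139.8 − 141.3) / (534090 − 534560) = +0.003191
∂h/∂y = (141.5 − 141.3) / (3771750 − 3772135) = -0.0005195
|∇h| = √(0.003191² + -0.0005195²) = 0.003233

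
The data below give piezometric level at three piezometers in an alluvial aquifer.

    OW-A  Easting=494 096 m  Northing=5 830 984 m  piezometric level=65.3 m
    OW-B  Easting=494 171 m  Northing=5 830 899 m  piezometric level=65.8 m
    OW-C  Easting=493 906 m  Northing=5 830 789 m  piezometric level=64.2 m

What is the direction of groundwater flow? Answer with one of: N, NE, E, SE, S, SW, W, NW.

Differences from OW-A: to OW-B (Δx, Δy, Δh) = (75, -85, +0.5); to OW-C = (-190, -195, -1.1).
Solve a·Δx + b·Δy = Δh: det = 75·(-195) − (-190)·(-85) = -30775.
∂h/∂x = [(+0.5)·(-195) − (-1.1)·(-85)] / -30775 = +0.006206
∂h/∂y = [75·(-1.1) − (-190)·(+0.5)] / -30775 = -0.0004062
Flow = −∇h = (-0.006206 east, +0.0004062 north), which points west.

W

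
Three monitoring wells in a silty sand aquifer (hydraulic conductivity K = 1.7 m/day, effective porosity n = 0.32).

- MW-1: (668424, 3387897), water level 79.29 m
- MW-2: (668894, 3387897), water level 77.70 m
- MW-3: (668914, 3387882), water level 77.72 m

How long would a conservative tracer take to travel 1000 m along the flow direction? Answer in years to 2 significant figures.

76 years

Differences from MW-1: to MW-2 (Δx, Δy, Δh) = (470, 0, -1.59); to MW-3 = (490, -15, -1.57).
Solve a·Δx + b·Δy = Δh: det = 470·(-15) − 490·0 = -7050.
∂h/∂x = [(-1.59)·(-15) − (-1.57)·0] / -7050 = -0.003383
∂h/∂y = [470·(-1.57) − 490·(-1.59)] / -7050 = -0.005844
|∇h| = √(-0.003383² + -0.005844²) = 0.006753
Seepage velocity v = K·i/n = 1.7 × 0.006753 / 0.32 = 0.03588 m/day.
t = 1000 / 0.03588 = 2.787e+04 days = 76.3 years.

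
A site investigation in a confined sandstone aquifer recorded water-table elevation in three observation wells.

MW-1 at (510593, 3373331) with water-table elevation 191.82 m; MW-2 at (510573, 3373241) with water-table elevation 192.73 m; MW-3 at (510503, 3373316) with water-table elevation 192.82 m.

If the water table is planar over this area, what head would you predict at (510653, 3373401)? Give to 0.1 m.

With h = a·x + b·y + c and MW-1 as origin, the differences give:
  (-20)·a + (-90)·b = +0.91
  (-90)·a + (-15)·b = +1.00
Eliminate b (×(-15) and ×(-90), subtract): -7800·a = 76.350 → a = ∂h/∂x = -0.009788
Back-substitute: b = ∂h/∂y = -0.007936.
h(510653, 3373401) = 191.82 + (-0.009788)·(60) + (-0.007936)·(70) = 191.82 -0.587 -0.556 = 190.677 m.

190.7 m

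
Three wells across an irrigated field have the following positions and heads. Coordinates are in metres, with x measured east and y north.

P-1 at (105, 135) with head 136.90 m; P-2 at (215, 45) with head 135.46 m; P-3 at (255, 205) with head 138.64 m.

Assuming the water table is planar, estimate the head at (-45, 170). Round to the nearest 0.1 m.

Taking P-1 as reference: P-2−P-1 = (110, -90, -1.44); P-3−P-1 = (150, 70, +1.74).
Solve a·Δx + b·Δy = Δh: det = 110·70 − 150·(-90) = 21200.
∂h/∂x = [(-1.44)·70 − (+1.74)·(-90)] / 21200 = +0.002632
∂h/∂y = [110·(+1.74) − 150·(-1.44)] / 21200 = +0.01922
h(-45, 170) = 136.90 + (+0.002632)·(-150) + (+0.01922)·(35) = 136.90 -0.395 +0.673 = 137.178 m.

137.2 m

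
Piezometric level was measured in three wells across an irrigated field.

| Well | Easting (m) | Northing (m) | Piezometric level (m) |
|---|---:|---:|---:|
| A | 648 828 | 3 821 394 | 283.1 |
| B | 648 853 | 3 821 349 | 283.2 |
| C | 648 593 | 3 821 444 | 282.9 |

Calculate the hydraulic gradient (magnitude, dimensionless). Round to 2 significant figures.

Differences from A: to B (Δx, Δy, Δh) = (25, -45, +0.1); to C = (-235, 50, -0.2).
Determinant of the coordinate differences = 25·50 − (-235)·(-45) = -9325.
∂h/∂x = [(+0.1)·50 − (-0.2)·(-45)] / -9325 = +0.0004290
∂h/∂y = [25·(-0.2) − (-235)·(+0.1)] / -9325 = -0.001984
|∇h| = √(0.0004290² + -0.001984²) = 0.00203

0.0020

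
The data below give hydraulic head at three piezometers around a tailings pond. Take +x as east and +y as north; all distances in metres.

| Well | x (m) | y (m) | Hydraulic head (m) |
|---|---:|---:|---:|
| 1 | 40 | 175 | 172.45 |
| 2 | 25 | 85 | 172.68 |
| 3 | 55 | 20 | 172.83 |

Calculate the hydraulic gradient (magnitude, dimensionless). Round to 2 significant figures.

With h = a·x + b·y + c and 1 as origin, the differences give:
  (-15)·a + (-90)·b = +0.23
  15·a + (-155)·b = +0.38
Eliminate b (×(-155) and ×(-90), subtract): 3675·a = -1.450 → a = ∂h/∂x = -0.0003946
Back-substitute: b = ∂h/∂y = -0.002490.
|∇h| = √(-0.0003946² + -0.002490²) = 0.002521

0.0025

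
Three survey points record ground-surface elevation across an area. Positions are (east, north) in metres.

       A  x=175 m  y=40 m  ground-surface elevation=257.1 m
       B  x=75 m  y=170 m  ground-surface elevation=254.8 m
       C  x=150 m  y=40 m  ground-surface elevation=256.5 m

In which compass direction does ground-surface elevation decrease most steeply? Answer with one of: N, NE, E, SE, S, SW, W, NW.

W

Three-point gradient (reference A): Δ to B = (-100, 130, -2.3), Δ to C = (-25, 0, -0.6).
∂z/∂x = +0.02400, ∂z/∂y = +0.0007692 (det = 3250).
Steepest decrease is along −∇f = (-0.02400 E, -0.0007692 N) → west.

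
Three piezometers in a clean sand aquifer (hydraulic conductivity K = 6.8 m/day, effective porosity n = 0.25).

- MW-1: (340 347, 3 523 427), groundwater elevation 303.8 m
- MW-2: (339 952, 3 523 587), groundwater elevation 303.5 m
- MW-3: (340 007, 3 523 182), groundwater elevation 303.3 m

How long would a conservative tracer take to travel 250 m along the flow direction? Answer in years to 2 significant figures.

Taking MW-1 as reference: MW-2−MW-1 = (-395, 160, -0.3); MW-3−MW-1 = (-340, -245, -0.5).
Solve a·Δx + b·Δy = Δh: det = (-395)·(-245) − (-340)·160 = 151175.
∂h/∂x = [(-0.3)·(-245) − (-0.5)·160] / 151175 = +0.001015
∂h/∂y = [(-395)·(-0.5) − (-340)·(-0.3)] / 151175 = +0.0006317
|∇h| = √(0.001015² + 0.0006317²) = 0.001196
Seepage velocity v = K·i/n = 6.8 × 0.001196 / 0.25 = 0.03253 m/day.
t = 250 / 0.03253 = 7685 days = 21 years.

21 years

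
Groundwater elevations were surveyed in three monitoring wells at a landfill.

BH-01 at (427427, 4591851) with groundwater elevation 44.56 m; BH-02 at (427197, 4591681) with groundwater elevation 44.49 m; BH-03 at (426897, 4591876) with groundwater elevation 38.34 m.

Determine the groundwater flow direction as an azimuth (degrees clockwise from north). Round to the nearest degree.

Differences from BH-01: to BH-02 (Δx, Δy, Δh) = (-230, -170, -0.07); to BH-03 = (-530, 25, -6.22).
Solve a·Δx + b·Δy = Δh: det = (-230)·25 − (-530)·(-170) = -95850.
∂h/∂x = [(-0.07)·25 − (-6.22)·(-170)] / -95850 = +0.01105
∂h/∂y = [(-230)·(-6.22) − (-530)·(-0.07)] / -95850 = -0.01454
Flow direction (−∇h) has components (-0.01105 E, +0.01454 N).
Azimuth = atan2(E, N) = atan2(-0.01105, +0.01454) = 322.8° ≈ 323°.

323°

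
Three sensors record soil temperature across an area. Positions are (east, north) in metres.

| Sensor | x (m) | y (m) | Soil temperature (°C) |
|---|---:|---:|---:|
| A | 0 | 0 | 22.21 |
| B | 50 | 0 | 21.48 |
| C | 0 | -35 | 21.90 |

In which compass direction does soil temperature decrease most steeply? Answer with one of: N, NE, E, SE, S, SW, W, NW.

SE

∂T/∂x = (21.48 − 22.21) / (50 − 0) = -0.01460
∂T/∂y = (21.90 − 22.21) / (-35 − 0) = +0.008857
Steepest decrease is along −∇f = (+0.01460 E, -0.008857 N) → southeast.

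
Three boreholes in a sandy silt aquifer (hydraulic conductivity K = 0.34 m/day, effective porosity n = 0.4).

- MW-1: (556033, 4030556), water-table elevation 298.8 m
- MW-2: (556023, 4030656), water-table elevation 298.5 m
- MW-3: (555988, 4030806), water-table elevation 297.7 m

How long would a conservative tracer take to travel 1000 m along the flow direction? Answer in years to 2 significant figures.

180 years

Differences from MW-1: to MW-2 (Δx, Δy, Δh) = (-10, 100, -0.3); to MW-3 = (-45, 250, -1.1).
Solve a·Δx + b·Δy = Δh: det = (-10)·250 − (-45)·100 = 2000.
∂h/∂x = [(-0.3)·250 − (-1.1)·100] / 2000 = +0.01750
∂h/∂y = [(-10)·(-1.1) − (-45)·(-0.3)] / 2000 = -0.001250
|∇h| = √(0.01750² + -0.001250²) = 0.01754
Seepage velocity v = K·i/n = 0.34 × 0.01754 / 0.4 = 0.01491 m/day.
t = 1000 / 0.01491 = 6.707e+04 days = 184 years.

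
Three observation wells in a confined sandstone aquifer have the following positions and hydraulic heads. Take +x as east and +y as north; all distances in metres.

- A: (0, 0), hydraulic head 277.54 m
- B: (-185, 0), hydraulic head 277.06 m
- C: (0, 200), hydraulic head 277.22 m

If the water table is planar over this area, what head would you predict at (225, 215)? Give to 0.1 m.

277.8 m

∂h/∂x = (277.06 − 277.54) / (-185 − 0) = +0.002595
∂h/∂y = (277.22 − 277.54) / (200 − 0) = -0.001600
h(225, 215) = 277.54 + (+0.002595)·(225) + (-0.001600)·(215) = 277.54 +0.584 -0.344 = 277.780 m.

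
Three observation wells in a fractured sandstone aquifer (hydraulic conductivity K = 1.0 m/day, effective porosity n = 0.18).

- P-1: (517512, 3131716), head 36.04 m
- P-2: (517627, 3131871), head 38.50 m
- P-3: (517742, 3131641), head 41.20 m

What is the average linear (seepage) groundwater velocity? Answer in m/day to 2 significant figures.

With h = a·x + b·y + c and P-1 as origin, the differences give:
  115·a + 155·b = +2.46
  230·a + (-75)·b = +5.16
Eliminate b (×(-75) and ×155, subtract): -44275·a = -984.300 → a = ∂h/∂x = +0.02223
Back-substitute: b = ∂h/∂y = -0.0006234.
|∇h| = √(0.02223² + -0.0006234²) = 0.02224
Seepage velocity v = K·i/n = 1.0 × 0.02224 / 0.18 = 0.1236 m/day.

0.12 m/day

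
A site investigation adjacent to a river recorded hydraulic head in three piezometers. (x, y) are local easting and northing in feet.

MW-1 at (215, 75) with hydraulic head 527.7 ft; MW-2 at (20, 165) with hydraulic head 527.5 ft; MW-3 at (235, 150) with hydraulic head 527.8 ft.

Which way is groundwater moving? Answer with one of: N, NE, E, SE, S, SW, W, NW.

SW

Taking MW-1 as reference: MW-2−MW-1 = (-195, 90, -0.2); MW-3−MW-1 = (20, 75, +0.1).
Solve a·Δx + b·Δy = Δh: det = (-195)·75 − 20·90 = -16425.
∂h/∂x = [(-0.2)·75 − (+0.1)·90] / -16425 = +0.001461
∂h/∂y = [(-195)·(+0.1) − 20·(-0.2)] / -16425 = +0.0009437
Flow = −∇h = (-0.001461 east, -0.0009437 north), which points southwest.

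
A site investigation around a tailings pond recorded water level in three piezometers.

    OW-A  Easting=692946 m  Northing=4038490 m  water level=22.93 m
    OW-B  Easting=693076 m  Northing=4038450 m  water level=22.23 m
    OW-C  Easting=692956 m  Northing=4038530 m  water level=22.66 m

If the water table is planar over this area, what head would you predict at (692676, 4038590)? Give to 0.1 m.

With h = a·x + b·y + c and OW-A as origin, the differences give:
  130·a + (-40)·b = -0.70
  10·a + 40·b = -0.27
Eliminate b (×40 and ×(-40), subtract): 5600·a = -38.800 → a = ∂h/∂x = -0.006929
Back-substitute: b = ∂h/∂y = -0.005018.
h(692676, 4038590) = 22.93 + (-0.006929)·(-270) + (-0.005018)·(100) = 22.93 +1.871 -0.502 = 24.299 m.

24.3 m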